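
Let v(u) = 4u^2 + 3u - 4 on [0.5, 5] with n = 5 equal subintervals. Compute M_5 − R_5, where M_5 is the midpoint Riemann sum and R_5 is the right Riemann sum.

M_5 = 184.41.
R_5 = 238.68.
M_5 − R_5 = -54.27.

-54.27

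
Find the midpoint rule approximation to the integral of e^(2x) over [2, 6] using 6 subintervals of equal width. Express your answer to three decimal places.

Δx = (6 − 2)/6 = 2/3.
Midpoints: 7/3, 3, 11/3, 13/3, 5, 17/3.
f(7/3) ≈ 106.343, f(3) ≈ 403.429, f(11/3) ≈ 1530.475, f(13/3) ≈ 5806.113, f(5) ≈ 22026.466, f(17/3) ≈ 83561.096.
Sum = Δx · [f(7/3) + f(3) + f(11/3) + ...].
Sum ≈ 75622.614.

75622.614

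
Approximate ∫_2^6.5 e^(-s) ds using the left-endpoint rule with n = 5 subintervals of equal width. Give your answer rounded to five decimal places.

Δs = (6.5 − 2)/5 = 0.9.
Left endpoints: 2, 2.9, 3.8, 4.7, 5.6.
f(2) ≈ 0.13534, f(2.9) ≈ 0.05502, f(3.8) ≈ 0.02237, f(4.7) ≈ 0.00910, f(5.6) ≈ 0.00370.
Sum = Δs · [f(2) + f(2.9) + f(3.8) + f(4.7) + f(5.6)].
Sum ≈ 0.20297.

0.20297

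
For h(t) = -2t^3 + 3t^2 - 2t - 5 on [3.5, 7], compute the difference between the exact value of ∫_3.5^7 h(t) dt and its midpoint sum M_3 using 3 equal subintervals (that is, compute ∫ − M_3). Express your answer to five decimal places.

Exact integral: ∫_3.5^7 h(t) dt = -879.59375.
M_3 ≈ -868.2795139.
Error ≈ -879.59375 − (-868.2795139) ≈ -11.31424.

-11.31424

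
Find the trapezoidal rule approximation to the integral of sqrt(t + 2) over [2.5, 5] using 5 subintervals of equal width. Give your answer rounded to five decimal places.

5.98191

Δt = (5 − 2.5)/5 = 0.5.
f(2.5) ≈ 2.12132, f(3) ≈ 2.23607, f(3.5) ≈ 2.34521, f(4) ≈ 2.44949, f(4.5) ≈ 2.54951, f(5) ≈ 2.64575.
T_5 = (Δt/2)·[f(t_0) + 2f(t_1) + ... + 2f(t_{4}) + f(t_5)].
Sum ≈ 5.98191.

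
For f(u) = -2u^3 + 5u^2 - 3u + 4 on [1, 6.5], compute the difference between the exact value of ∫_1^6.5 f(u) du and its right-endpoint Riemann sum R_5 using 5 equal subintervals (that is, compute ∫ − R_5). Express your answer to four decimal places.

216.0354

Exact integral: ∫_1^6.5 f(u) du ≈ -475.864583.
R_5 = -691.9.
Error ≈ -475.864583 − (-691.9) ≈ 216.0354.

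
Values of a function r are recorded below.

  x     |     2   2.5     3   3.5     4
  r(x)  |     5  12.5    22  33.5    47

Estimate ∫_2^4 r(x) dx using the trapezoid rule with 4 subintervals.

47

Δx = 0.5.
T_4 = (0.5/2)·[5 + 2·12.5 + 2·22 + 2·33.5 + 47] = 47.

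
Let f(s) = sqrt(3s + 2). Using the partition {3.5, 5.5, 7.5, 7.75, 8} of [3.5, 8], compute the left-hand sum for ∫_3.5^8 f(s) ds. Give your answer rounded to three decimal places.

18.167

Subinterval widths: 2, 2, 0.25, 0.25.
Left endpoints: 3.5, 5.5, 7.5, 7.75.
f(3.5) ≈ 3.536, f(5.5) ≈ 4.301, f(7.5) ≈ 4.950, f(7.75) ≈ 5.025.
Sum = Σ Δs_i · f(s_i).
Sum ≈ 18.167.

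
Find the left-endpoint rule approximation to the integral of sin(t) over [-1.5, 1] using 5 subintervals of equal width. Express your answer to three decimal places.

Δt = (1 − (-1.5))/5 = 0.5.
Left endpoints: -1.5, -1, -0.5, 0, 0.5.
f(-1.5) ≈ -0.997, f(-1) ≈ -0.841, f(-0.5) ≈ -0.479, f(0) ≈ 0.000, f(0.5) ≈ 0.479.
Sum = Δt · [f(-1.5) + f(-1) + f(-0.5) + f(0) + f(0.5)].
Sum ≈ -0.919.

-0.919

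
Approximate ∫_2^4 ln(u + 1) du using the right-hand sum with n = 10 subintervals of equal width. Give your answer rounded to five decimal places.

2.80199

Δu = (4 − 2)/10 = 0.2.
Right endpoints: 2.2, 2.4, 2.6, 2.8, 3, 3.2, 3.4, 3.6, 3.8, 4.
f(2.2) ≈ 1.16315, f(2.4) ≈ 1.22378, f(2.6) ≈ 1.28093, f(2.8) ≈ 1.33500, f(3) ≈ 1.38629, f(3.2) ≈ 1.43508, f(3.4) ≈ 1.48160, f(3.6) ≈ 1.52606, f(3.8) ≈ 1.56862, f(4) ≈ 1.60944.
Sum = Δu · [f(2.2) + f(2.4) + f(2.6) + ...].
Sum ≈ 2.80199.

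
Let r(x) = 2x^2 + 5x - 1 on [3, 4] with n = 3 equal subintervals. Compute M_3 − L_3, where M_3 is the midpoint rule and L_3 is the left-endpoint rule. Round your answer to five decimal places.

M_3 ≈ 41.1481481.
L_3 ≈ 38.0370370.
M_3 − L_3 ≈ 3.11111.

3.11111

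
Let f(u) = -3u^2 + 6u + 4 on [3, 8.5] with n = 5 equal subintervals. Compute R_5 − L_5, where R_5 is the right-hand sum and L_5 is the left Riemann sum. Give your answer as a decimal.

-172.425

R_5 = -464.915.
L_5 = -292.49.
R_5 − L_5 = -172.425.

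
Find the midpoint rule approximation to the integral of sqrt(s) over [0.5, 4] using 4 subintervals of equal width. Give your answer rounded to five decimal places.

5.11119

Δs = (4 − 0.5)/4 = 0.875.
Midpoints: 0.9375, 1.8125, 2.6875, 3.5625.
f(0.9375) ≈ 0.96825, f(1.8125) ≈ 1.34629, f(2.6875) ≈ 1.63936, f(3.5625) ≈ 1.88746.
Sum = Δs · [f(0.9375) + f(1.8125) + f(2.6875) + f(3.5625)].
Sum ≈ 5.11119.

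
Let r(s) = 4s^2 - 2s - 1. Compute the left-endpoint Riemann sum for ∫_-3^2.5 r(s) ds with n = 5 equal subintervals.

70.62

Δs = (2.5 − (-3))/5 = 1.1.
Left endpoints: -3, -1.9, -0.8, 0.3, 1.4.
r(-3) = 41, r(-1.9) = 17.24, r(-0.8) = 3.16, r(0.3) = -1.24, r(1.4) = 4.04.
Sum = Δs · [r(-3) + r(-1.9) + r(-0.8) + r(0.3) + r(1.4)].
Sum = 70.62.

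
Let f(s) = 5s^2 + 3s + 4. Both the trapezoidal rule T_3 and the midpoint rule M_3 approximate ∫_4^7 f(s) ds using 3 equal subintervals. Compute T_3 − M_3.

T_3 = 529.
M_3 = 525.25.
T_3 − M_3 = 3.75.

3.75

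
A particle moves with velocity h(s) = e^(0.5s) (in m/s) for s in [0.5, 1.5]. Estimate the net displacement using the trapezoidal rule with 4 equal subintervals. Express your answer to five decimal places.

Δs = (1.5 − 0.5)/4 = 0.25.
h(0.5) ≈ 1.28403, h(0.75) ≈ 1.45499, h(1) ≈ 1.64872, h(1.25) ≈ 1.86825, h(1.5) ≈ 2.11700.
T_4 = (Δs/2)·[h(s_0) + 2h(s_1) + 2h(s_2) + 2h(s_3) + h(s_4)].
Sum ≈ 1.66812.

1.66812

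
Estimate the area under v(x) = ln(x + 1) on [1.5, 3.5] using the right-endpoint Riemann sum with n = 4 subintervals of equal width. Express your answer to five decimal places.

Δx = (3.5 − 1.5)/4 = 0.5.
Right endpoints: 2, 2.5, 3, 3.5.
v(2) ≈ 1.09861, v(2.5) ≈ 1.25276, v(3) ≈ 1.38629, v(3.5) ≈ 1.50408.
Sum = Δx · [v(2) + v(2.5) + v(3) + v(3.5)].
Sum ≈ 2.62087.

2.62087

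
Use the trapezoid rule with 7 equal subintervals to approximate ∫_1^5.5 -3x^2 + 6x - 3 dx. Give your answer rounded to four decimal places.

-92.0548

Δx = (5.5 − 1)/7 = 9/14.
f(1) = 0, f(23/14) = -243/196, f(16/7) = -243/49, f(41/14) = -2187/196, f(25/7) = -972/49, f(59/14) = -6075/196, f(34/7) = -2187/49, f(5.5) = -60.75.
T_7 = (Δx/2)·[f(x_0) + 2f(x_1) + ... + 2f(x_{6}) + f(x_7)].
Sum ≈ -92.0548.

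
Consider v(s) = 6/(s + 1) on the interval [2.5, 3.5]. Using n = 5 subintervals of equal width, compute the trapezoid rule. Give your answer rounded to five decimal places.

1.50853

Δs = (3.5 − 2.5)/5 = 0.2.
v(2.5) = 12/7, v(2.7) = 60/37, v(2.9) = 20/13, v(3.1) = 60/41, v(3.3) = 60/43, v(3.5) = 4/3.
T_5 = (Δs/2)·[v(s_0) + 2v(s_1) + ... + 2v(s_{4}) + v(s_5)].
Sum ≈ 1.50853.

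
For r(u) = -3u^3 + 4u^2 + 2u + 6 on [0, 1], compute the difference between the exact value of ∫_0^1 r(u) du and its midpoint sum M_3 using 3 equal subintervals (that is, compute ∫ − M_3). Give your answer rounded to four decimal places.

Exact integral: ∫_0^1 r(u) du ≈ 7.583333.
M_3 ≈ 7.587963.
Error ≈ 7.583333 − 7.587963 ≈ -0.0046.

-0.0046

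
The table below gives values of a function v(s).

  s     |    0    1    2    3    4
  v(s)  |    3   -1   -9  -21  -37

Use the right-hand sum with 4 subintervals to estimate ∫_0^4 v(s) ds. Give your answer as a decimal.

Δs = 1.
Sum = 1·[(-1) + (-9) + (-21) + (-37)] = -68.

-68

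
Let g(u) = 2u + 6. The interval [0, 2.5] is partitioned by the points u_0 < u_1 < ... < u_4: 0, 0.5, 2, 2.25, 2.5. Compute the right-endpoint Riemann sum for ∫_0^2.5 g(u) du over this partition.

Subinterval widths: 0.5, 1.5, 0.25, 0.25.
Right endpoints: 0.5, 2, 2.25, 2.5.
g(0.5) = 7, g(2) = 10, g(2.25) = 10.5, g(2.5) = 11.
Sum = Σ Δu_i · g(u_i).
Sum = 23.875.

23.875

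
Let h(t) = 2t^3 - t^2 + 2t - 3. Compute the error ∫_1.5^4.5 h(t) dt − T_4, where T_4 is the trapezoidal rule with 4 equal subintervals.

Exact integral: ∫_1.5^4.5 h(t) dt = 182.25.
T_4 = 187.03125.
Error = 182.25 − 187.03125 = -4.78125.

-4.78125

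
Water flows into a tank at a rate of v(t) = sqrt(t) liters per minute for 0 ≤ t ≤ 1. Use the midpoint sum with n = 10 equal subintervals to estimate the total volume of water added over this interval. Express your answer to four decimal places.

0.6684

Δt = (1 − 0)/10 = 0.1.
Midpoints: 0.05, 0.15, 0.25, 0.35, 0.45, 0.55, 0.65, 0.75, 0.85, 0.95.
v(0.05) ≈ 0.2236, v(0.15) ≈ 0.3873, v(0.25) ≈ 0.5000, v(0.35) ≈ 0.5916, v(0.45) ≈ 0.6708, v(0.55) ≈ 0.7416, v(0.65) ≈ 0.8062, v(0.75) ≈ 0.8660, v(0.85) ≈ 0.9220, v(0.95) ≈ 0.9747.
Sum = Δt · [v(0.05) + v(0.15) + v(0.25) + ...].
Sum ≈ 0.6684.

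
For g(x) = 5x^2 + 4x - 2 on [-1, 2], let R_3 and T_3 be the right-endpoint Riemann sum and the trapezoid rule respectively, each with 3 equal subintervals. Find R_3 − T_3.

R_3 = 31.
T_3 = 17.5.
R_3 − T_3 = 13.5.

13.5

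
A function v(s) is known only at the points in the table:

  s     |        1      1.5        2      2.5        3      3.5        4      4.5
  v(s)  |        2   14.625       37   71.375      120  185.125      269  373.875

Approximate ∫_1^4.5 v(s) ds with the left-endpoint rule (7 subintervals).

349.5625

Δs = 0.5.
Sum = 0.5·[2 + 14.625 + 37 + 71.375 + 120 + 185.125 + 269] = 349.5625.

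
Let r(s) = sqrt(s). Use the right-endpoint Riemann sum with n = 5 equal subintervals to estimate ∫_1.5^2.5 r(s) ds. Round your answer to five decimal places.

1.44582

Δs = (2.5 − 1.5)/5 = 0.2.
Right endpoints: 1.7, 1.9, 2.1, 2.3, 2.5.
r(1.7) ≈ 1.30384, r(1.9) ≈ 1.37840, r(2.1) ≈ 1.44914, r(2.3) ≈ 1.51658, r(2.5) ≈ 1.58114.
Sum = Δs · [r(1.7) + r(1.9) + r(2.1) + r(2.3) + r(2.5)].
Sum ≈ 1.44582.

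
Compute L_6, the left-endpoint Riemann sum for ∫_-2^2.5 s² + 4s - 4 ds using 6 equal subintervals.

Δs = (2.5 − (-2))/6 = 0.75.
Left endpoints: -2, -1.25, -0.5, 0.25, 1, 1.75.
f(-2) = -8, f(-1.25) = -7.4375, f(-0.5) = -5.75, f(0.25) = -2.9375, f(1) = 1, f(1.75) = 6.0625.
Sum = Δs · [f(-2) + f(-1.25) + f(-0.5) + ...].
Sum = -12.796875.

-12.796875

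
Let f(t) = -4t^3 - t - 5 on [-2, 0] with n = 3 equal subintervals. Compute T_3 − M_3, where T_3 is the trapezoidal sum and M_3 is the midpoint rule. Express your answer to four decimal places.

2.6667

T_3 ≈ 9.777778.
M_3 ≈ 7.111111.
T_3 − M_3 ≈ 2.6667.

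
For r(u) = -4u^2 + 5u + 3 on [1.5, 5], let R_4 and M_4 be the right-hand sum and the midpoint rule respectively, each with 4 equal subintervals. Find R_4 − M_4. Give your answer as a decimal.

R_4 = -128.734375.
M_4 = -93.8984375.
R_4 − M_4 = -34.8359375.

-34.8359375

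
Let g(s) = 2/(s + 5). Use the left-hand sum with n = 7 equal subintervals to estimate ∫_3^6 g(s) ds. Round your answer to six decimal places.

Δs = (6 − 3)/7 = 3/7.
Left endpoints: 3, 24/7, 27/7, 30/7, 33/7, 36/7, 39/7.
g(3) = 0.25, g(24/7) = 14/59, g(27/7) = 7/31, g(30/7) = 14/65, g(33/7) = 7/34, g(36/7) = 14/71, g(39/7) = 7/37.
Sum = Δs · [g(3) + g(24/7) + g(27/7) + ...].
Sum ≈ 0.651743.

0.651743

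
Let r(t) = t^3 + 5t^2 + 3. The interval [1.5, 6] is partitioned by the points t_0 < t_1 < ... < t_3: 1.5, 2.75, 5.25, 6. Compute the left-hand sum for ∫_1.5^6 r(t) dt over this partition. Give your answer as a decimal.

390.19140625

Subinterval widths: 1.25, 2.5, 0.75.
Left endpoints: 1.5, 2.75, 5.25.
r(1.5) = 17.625, r(2.75) = 61.609375, r(5.25) = 285.515625.
Sum = Σ Δt_i · r(t_i).
Sum = 390.19140625.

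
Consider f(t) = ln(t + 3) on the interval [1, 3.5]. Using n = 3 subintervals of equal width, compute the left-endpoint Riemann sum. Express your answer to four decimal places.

3.9137

Δt = (3.5 − 1)/3 = 5/6.
Left endpoints: 1, 11/6, 8/3.
f(1) ≈ 1.3863, f(11/6) ≈ 1.5755, f(8/3) ≈ 1.7346.
Sum = Δt · [f(1) + f(11/6) + f(8/3)].
Sum ≈ 3.9137.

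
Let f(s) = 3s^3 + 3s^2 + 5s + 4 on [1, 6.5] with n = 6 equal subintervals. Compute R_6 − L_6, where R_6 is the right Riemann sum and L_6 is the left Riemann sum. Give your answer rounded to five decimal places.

R_6 ≈ 2210.6610243.
L_6 ≈ 1319.5464410.
R_6 − L_6 ≈ 891.11458.

891.11458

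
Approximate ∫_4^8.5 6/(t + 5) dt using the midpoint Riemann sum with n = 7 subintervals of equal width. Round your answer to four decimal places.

2.4321

Δt = (8.5 − 4)/7 = 9/14.
Midpoints: 121/28, 139/28, 157/28, 6.25, 193/28, 211/28, 229/28.
f(121/28) = 56/87, f(139/28) = 56/93, f(157/28) = 56/99, f(6.25) = 8/15, f(193/28) = 56/111, f(211/28) = 56/117, f(229/28) = 56/123.
Sum = Δt · [f(121/28) + f(139/28) + f(157/28) + ...].
Sum ≈ 2.4321.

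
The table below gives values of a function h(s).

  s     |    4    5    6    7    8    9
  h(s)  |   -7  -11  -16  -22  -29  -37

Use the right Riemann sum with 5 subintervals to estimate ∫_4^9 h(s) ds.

Δs = 1.
Sum = 1·[(-11) + (-16) + (-22) + (-29) + (-37)] = -115.

-115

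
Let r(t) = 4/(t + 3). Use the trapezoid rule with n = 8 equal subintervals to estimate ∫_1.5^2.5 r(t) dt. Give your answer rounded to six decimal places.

Δt = (2.5 − 1.5)/8 = 0.125.
r(1.5) = 8/9, r(1.625) = 32/37, r(1.75) = 16/19, r(1.875) = 32/39, r(2) = 0.8, r(2.125) = 32/41, r(2.25) = 16/21, r(2.375) = 32/43, r(2.5) = 8/11.
T_8 = (Δt/2)·[r(t_0) + 2r(t_1) + ... + 2r(t_{7}) + r(t_8)].
Sum ≈ 0.802768.

0.802768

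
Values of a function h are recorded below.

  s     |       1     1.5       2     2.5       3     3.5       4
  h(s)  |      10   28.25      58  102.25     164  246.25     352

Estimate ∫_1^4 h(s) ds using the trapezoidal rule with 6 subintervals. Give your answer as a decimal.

Δs = 0.5.
T_6 = (0.5/2)·[10 + 2·28.25 + 2·58 + 2·102.25 + 2·164 + 2·246.25 + 352] = 389.875.

389.875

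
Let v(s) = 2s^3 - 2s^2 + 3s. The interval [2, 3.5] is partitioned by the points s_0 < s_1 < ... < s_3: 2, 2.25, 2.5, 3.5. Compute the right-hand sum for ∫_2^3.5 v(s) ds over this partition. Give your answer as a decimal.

83.1640625

Subinterval widths: 0.25, 0.25, 1.
Right endpoints: 2.25, 2.5, 3.5.
v(2.25) = 19.40625, v(2.5) = 26.25, v(3.5) = 71.75.
Sum = Σ Δs_i · v(s_i).
Sum = 83.1640625.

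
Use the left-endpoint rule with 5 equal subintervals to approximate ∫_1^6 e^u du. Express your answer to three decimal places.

Δu = (6 − 1)/5 = 1.
Left endpoints: 1, 2, 3, 4, 5.
f(1) ≈ 2.718, f(2) ≈ 7.389, f(3) ≈ 20.086, f(4) ≈ 54.598, f(5) ≈ 148.413.
Sum = Δu · [f(1) + f(2) + f(3) + f(4) + f(5)].
Sum ≈ 233.204.

233.204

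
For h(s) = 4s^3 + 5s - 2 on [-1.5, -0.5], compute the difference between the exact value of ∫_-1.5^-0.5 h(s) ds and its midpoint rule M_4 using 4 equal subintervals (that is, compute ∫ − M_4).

Exact integral: ∫_-1.5^-0.5 h(s) ds = -12.
M_4 = -11.9375.
Error = -12 − (-11.9375) = -0.0625.

-0.0625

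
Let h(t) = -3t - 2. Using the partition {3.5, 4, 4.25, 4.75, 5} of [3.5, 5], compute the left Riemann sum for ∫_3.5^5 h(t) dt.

-21.1875

Subinterval widths: 0.5, 0.25, 0.5, 0.25.
Left endpoints: 3.5, 4, 4.25, 4.75.
h(3.5) = -12.5, h(4) = -14, h(4.25) = -14.75, h(4.75) = -16.25.
Sum = Σ Δt_i · h(t_i).
Sum = -21.1875.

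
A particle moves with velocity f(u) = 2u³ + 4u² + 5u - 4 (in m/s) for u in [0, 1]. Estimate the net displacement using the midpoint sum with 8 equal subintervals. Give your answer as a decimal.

0.32421875

Δu = (1 − 0)/8 = 0.125.
Midpoints: 0.0625, 0.1875, 0.3125, 0.4375, 0.5625, 0.6875, 0.8125, 0.9375.
f(0.0625) = -7519/2048, f(0.1875) = -5957/2048, f(0.3125) = -4067/2048, f(0.4375) = -1801/2048, f(0.5625) = 889/2048, f(0.6875) = 4051/2048, f(0.8125) = 7733/2048, f(0.9375) = 11983/2048.
Sum = Δu · [f(0.0625) + f(0.1875) + f(0.3125) + ...].
Sum = 0.32421875.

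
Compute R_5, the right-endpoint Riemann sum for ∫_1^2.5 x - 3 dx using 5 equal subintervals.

Δx = (2.5 − 1)/5 = 0.3.
Right endpoints: 1.3, 1.6, 1.9, 2.2, 2.5.
f(1.3) = -1.7, f(1.6) = -1.4, f(1.9) = -1.1, f(2.2) = -0.8, f(2.5) = -0.5.
Sum = Δx · [f(1.3) + f(1.6) + f(1.9) + f(2.2) + f(2.5)].
Sum = -1.65.

-1.65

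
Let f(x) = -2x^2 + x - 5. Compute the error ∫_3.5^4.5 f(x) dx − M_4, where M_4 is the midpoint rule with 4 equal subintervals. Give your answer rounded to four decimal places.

-0.0104

Exact integral: ∫_3.5^4.5 f(x) dx ≈ -33.166667.
M_4 = -33.15625.
Error ≈ -33.166667 − (-33.15625) ≈ -0.0104.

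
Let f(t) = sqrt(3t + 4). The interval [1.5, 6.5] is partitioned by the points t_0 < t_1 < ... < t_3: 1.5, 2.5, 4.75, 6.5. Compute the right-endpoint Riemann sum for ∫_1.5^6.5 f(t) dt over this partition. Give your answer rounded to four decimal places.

21.4866

Subinterval widths: 1, 2.25, 1.75.
Right endpoints: 2.5, 4.75, 6.5.
f(2.5) ≈ 3.3912, f(4.75) ≈ 4.2720, f(6.5) ≈ 4.8477.
Sum = Σ Δt_i · f(t_i).
Sum ≈ 21.4866.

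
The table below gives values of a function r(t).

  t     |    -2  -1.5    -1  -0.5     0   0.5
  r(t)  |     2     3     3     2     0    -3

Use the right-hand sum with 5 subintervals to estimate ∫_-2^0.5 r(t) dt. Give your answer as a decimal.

2.5

Δt = 0.5.
Sum = 0.5·[3 + 3 + 2 + 0 + (-3)] = 2.5.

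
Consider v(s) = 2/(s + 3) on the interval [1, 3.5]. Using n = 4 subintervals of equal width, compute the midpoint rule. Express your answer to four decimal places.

0.9698

Δs = (3.5 − 1)/4 = 0.625.
Midpoints: 1.3125, 1.9375, 2.5625, 3.1875.
v(1.3125) = 32/69, v(1.9375) = 32/79, v(2.5625) = 32/89, v(3.1875) = 32/99.
Sum = Δs · [v(1.3125) + v(1.9375) + v(2.5625) + v(3.1875)].
Sum ≈ 0.9698.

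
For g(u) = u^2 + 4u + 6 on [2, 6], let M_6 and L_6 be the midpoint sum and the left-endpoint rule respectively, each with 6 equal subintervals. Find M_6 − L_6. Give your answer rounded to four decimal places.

15.5556

M_6 ≈ 157.185185.
L_6 ≈ 141.629630.
M_6 − L_6 ≈ 15.5556.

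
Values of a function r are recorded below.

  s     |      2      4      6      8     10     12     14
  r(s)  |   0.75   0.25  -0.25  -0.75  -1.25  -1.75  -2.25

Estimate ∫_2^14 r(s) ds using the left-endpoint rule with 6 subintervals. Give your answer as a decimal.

Δs = 2.
Sum = 2·[0.75 + 0.25 + (-0.25) + (-0.75) + (-1.25) + (-1.75)] = -6.

-6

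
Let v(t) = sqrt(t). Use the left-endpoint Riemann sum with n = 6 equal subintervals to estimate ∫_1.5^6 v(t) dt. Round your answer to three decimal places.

Δt = (6 − 1.5)/6 = 0.75.
Left endpoints: 1.5, 2.25, 3, 3.75, 4.5, 5.25.
v(1.5) ≈ 1.225, v(2.25) ≈ 1.500, v(3) ≈ 1.732, v(3.75) ≈ 1.936, v(4.5) ≈ 2.121, v(5.25) ≈ 2.291.
Sum = Δt · [v(1.5) + v(2.25) + v(3) + ...].
Sum ≈ 8.104.

8.104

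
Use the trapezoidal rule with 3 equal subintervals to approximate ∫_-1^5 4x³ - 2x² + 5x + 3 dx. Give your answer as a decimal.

Δx = (5 − (-1))/3 = 2.
f(-1) = -8, f(1) = 10, f(3) = 108, f(5) = 478.
T_3 = (Δx/2)·[f(x_0) + 2f(x_1) + 2f(x_2) + f(x_3)].
Sum = 706.

706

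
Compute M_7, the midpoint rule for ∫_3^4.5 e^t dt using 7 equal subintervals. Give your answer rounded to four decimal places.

Δt = (4.5 − 3)/7 = 3/14.
Midpoints: 87/28, 93/28, 99/28, 3.75, 111/28, 117/28, 123/28.
f(87/28) ≈ 22.3571, f(93/28) ≈ 27.6999, f(99/28) ≈ 34.3195, f(3.75) ≈ 42.5211, f(111/28) ≈ 52.6826, f(117/28) ≈ 65.2725, f(123/28) ≈ 80.8711.
Sum = Δt · [f(87/28) + f(93/28) + f(99/28) + ...].
Sum ≈ 69.7980.

69.7980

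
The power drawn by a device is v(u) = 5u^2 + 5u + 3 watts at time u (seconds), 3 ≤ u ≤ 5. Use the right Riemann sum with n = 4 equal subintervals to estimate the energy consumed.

Δu = (5 − 3)/4 = 0.5.
Right endpoints: 3.5, 4, 4.5, 5.
v(3.5) = 81.75, v(4) = 103, v(4.5) = 126.75, v(5) = 153.
Sum = Δu · [v(3.5) + v(4) + v(4.5) + v(5)].
Sum = 232.25.

232.25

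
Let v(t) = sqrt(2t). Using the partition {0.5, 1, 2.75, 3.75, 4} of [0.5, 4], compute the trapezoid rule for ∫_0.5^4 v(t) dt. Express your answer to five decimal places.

Subinterval widths: 0.5, 1.75, 1, 0.25.
v(0.5) ≈ 1.00000, v(1) ≈ 1.41421, v(2.75) ≈ 2.34521, v(3.75) ≈ 2.73861, v(4) ≈ 2.82843.
On each subinterval the trapezoid contributes (Δt_i/2)·[v(t_{i-1}) + v(t_i)].
Sum ≈ 7.13084.

7.13084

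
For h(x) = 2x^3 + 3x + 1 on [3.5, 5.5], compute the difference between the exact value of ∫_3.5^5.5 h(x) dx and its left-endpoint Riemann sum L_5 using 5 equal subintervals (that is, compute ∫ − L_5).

Exact integral: ∫_3.5^5.5 h(x) dx = 411.5.
L_5 = 362.34.
Error = 411.5 − 362.34 = 49.16.

49.16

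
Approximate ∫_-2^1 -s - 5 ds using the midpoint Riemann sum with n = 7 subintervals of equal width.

Δs = (1 − (-2))/7 = 3/7.
Midpoints: -25/14, -19/14, -13/14, -0.5, -1/14, 5/14, 11/14.
f(-25/14) = -45/14, f(-19/14) = -51/14, f(-13/14) = -57/14, f(-0.5) = -4.5, f(-1/14) = -69/14, f(5/14) = -75/14, f(11/14) = -81/14.
Sum = Δs · [f(-25/14) + f(-19/14) + f(-13/14) + ...].
Sum = -13.5.

-13.5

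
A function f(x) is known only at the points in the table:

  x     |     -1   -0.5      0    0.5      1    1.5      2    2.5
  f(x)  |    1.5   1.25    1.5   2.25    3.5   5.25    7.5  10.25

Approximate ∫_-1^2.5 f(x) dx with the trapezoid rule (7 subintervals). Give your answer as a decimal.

13.5625

Δx = 0.5.
T_7 = (0.5/2)·[1.5 + 2·1.25 + 2·1.5 + 2·2.25 + 2·3.5 + 2·5.25 + 2·7.5 + 10.25] = 13.5625.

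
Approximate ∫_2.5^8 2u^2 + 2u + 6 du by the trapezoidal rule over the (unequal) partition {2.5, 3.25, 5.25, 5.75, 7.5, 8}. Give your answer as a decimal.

Subinterval widths: 0.75, 2, 0.5, 1.75, 0.5.
f(2.5) = 23.5, f(3.25) = 33.625, f(5.25) = 71.625, f(5.75) = 83.625, f(7.5) = 133.5, f(8) = 150.
On each subinterval the trapezoid contributes (Δu_i/2)·[f(u_{i-1}) + f(u_i)].
Sum = 426.34375.

426.34375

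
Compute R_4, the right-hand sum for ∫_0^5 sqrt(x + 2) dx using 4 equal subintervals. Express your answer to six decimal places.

Δx = (5 − 0)/4 = 1.25.
Right endpoints: 1.25, 2.5, 3.75, 5.
f(1.25) ≈ 1.802776, f(2.5) ≈ 2.121320, f(3.75) ≈ 2.397916, f(5) ≈ 2.645751.
Sum = Δx · [f(1.25) + f(2.5) + f(3.75) + f(5)].
Sum ≈ 11.209704.

11.209704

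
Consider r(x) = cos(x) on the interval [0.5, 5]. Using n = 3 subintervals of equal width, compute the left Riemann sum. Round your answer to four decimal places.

-0.7125

Δx = (5 − 0.5)/3 = 1.5.
Left endpoints: 0.5, 2, 3.5.
r(0.5) ≈ 0.8776, r(2) ≈ -0.4161, r(3.5) ≈ -0.9365.
Sum = Δx · [r(0.5) + r(2) + r(3.5)].
Sum ≈ -0.7125.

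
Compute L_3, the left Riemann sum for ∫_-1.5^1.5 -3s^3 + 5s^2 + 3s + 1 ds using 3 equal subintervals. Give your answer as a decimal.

22.375

Δs = (1.5 − (-1.5))/3 = 1.
Left endpoints: -1.5, -0.5, 0.5.
f(-1.5) = 17.875, f(-0.5) = 1.125, f(0.5) = 3.375.
Sum = Δs · [f(-1.5) + f(-0.5) + f(0.5)].
Sum = 22.375.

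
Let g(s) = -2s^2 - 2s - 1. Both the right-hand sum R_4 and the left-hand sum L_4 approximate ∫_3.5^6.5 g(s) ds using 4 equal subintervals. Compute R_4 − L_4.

-49.5

R_4 = -212.8125.
L_4 = -163.3125.
R_4 − L_4 = -49.5.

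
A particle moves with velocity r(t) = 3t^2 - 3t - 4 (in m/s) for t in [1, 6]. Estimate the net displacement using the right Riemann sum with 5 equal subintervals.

Δt = (6 − 1)/5 = 1.
Right endpoints: 2, 3, 4, 5, 6.
r(2) = 2, r(3) = 14, r(4) = 32, r(5) = 56, r(6) = 86.
Sum = Δt · [r(2) + r(3) + r(4) + r(5) + r(6)].
Sum = 190.

190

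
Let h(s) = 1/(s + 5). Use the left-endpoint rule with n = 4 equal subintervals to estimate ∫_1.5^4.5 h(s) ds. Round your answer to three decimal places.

Δs = (4.5 − 1.5)/4 = 0.75.
Left endpoints: 1.5, 2.25, 3, 3.75.
h(1.5) = 2/13, h(2.25) = 4/29, h(3) = 0.125, h(3.75) = 4/35.
Sum = Δs · [h(1.5) + h(2.25) + h(3) + h(3.75)].
Sum ≈ 0.398.

0.398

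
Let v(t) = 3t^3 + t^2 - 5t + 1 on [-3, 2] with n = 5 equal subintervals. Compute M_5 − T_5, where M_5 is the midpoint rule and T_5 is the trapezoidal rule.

4.375

M_5 = -18.125.
T_5 = -22.5.
M_5 − T_5 = 4.375.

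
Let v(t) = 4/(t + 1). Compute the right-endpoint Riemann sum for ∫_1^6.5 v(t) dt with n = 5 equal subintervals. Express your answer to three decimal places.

Δt = (6.5 − 1)/5 = 1.1.
Right endpoints: 2.1, 3.2, 4.3, 5.4, 6.5.
v(2.1) = 40/31, v(3.2) = 20/21, v(4.3) = 40/53, v(5.4) = 0.625, v(6.5) = 8/15.
Sum = Δt · [v(2.1) + v(3.2) + v(4.3) + v(5.4) + v(6.5)].
Sum ≈ 4.571.

4.571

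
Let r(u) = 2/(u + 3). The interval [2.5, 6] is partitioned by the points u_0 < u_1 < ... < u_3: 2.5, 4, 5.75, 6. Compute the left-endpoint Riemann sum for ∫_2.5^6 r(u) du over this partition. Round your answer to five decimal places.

1.10260

Subinterval widths: 1.5, 1.75, 0.25.
Left endpoints: 2.5, 4, 5.75.
r(2.5) = 4/11, r(4) = 2/7, r(5.75) = 8/35.
Sum = Σ Δu_i · r(u_i).
Sum ≈ 1.10260.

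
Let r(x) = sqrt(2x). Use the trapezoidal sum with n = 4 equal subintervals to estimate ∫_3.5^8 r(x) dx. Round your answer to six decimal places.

Δx = (8 − 3.5)/4 = 1.125.
r(3.5) ≈ 2.645751, r(4.625) ≈ 3.041381, r(5.75) ≈ 3.391165, r(6.875) ≈ 3.708099, r(8) ≈ 4.000000.
T_4 = (Δx/2)·[r(x_0) + 2r(x_1) + 2r(x_2) + 2r(x_3) + r(x_4)].
Sum ≈ 15.146461.

15.146461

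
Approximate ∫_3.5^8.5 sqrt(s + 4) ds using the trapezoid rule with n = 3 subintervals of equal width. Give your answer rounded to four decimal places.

Δs = (8.5 − 3.5)/3 = 5/3.
f(3.5) ≈ 2.7386, f(31/6) ≈ 3.0277, f(41/6) ≈ 3.2914, f(8.5) ≈ 3.5355.
T_3 = (Δs/2)·[f(s_0) + 2f(s_1) + 2f(s_2) + f(s_3)].
Sum ≈ 15.7602.

15.7602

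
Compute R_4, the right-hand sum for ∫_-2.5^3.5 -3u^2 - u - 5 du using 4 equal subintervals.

Δu = (3.5 − (-2.5))/4 = 1.5.
Right endpoints: -1, 0.5, 2, 3.5.
f(-1) = -7, f(0.5) = -6.25, f(2) = -19, f(3.5) = -45.25.
Sum = Δu · [f(-1) + f(0.5) + f(2) + f(3.5)].
Sum = -116.25.

-116.25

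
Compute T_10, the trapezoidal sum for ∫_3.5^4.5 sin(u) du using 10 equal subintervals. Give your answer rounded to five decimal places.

-0.72506

Δu = (4.5 − 3.5)/10 = 0.1.
f(3.5) ≈ -0.35078, f(3.6) ≈ -0.44252, f(3.7) ≈ -0.52984, f(3.8) ≈ -0.61186, f(3.9) ≈ -0.68777, f(4) ≈ -0.75680, f(4.1) ≈ -0.81828, f(4.2) ≈ -0.87158, f(4.3) ≈ -0.91617, f(4.4) ≈ -0.95160, f(4.5) ≈ -0.97753.
T_10 = (Δu/2)·[f(u_0) + 2f(u_1) + ... + 2f(u_{9}) + f(u_10)].
Sum ≈ -0.72506.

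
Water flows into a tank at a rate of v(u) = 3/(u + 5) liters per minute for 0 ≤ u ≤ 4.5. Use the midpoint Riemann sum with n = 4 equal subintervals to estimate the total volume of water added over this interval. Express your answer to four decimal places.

1.9210

Δu = (4.5 − 0)/4 = 1.125.
Midpoints: 0.5625, 1.6875, 2.8125, 3.9375.
v(0.5625) = 48/89, v(1.6875) = 48/107, v(2.8125) = 0.384, v(3.9375) = 48/143.
Sum = Δu · [v(0.5625) + v(1.6875) + v(2.8125) + v(3.9375)].
Sum ≈ 1.9210.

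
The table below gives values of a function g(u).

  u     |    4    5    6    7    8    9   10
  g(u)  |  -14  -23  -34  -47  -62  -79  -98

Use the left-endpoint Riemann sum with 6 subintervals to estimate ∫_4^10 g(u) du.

Δu = 1.
Sum = 1·[(-14) + (-23) + (-34) + (-47) + (-62) + (-79)] = -259.

-259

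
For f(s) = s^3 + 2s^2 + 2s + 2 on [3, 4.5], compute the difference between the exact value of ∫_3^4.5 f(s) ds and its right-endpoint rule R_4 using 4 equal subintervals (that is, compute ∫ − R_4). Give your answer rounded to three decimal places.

Exact integral: ∫_3^4.5 f(s) ds = 139.265625.
R_4 ≈ 156.53613.
Error ≈ 139.265625 − 156.53613 ≈ -17.271.

-17.271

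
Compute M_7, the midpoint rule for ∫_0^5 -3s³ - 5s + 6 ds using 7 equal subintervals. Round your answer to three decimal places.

-496.467

Δs = (5 − 0)/7 = 5/7.
Midpoints: 5/14, 15/14, 25/14, 2.5, 45/14, 55/14, 65/14.
f(5/14) = 11189/2744, f(15/14) = -8361/2744, f(25/14) = -54911/2744, f(2.5) = -53.375, f(45/14) = -301011/2744, f(55/14) = -536561/2744, f(65/14) = -871111/2744.
Sum = Δs · [f(5/14) + f(15/14) + f(25/14) + ...].
Sum ≈ -496.467.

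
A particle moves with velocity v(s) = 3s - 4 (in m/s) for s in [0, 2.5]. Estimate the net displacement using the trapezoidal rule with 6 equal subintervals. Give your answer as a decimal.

Δs = (2.5 − 0)/6 = 5/12.
v(0) = -4, v(5/12) = -2.75, v(5/6) = -1.5, v(1.25) = -0.25, v(5/3) = 1, v(25/12) = 2.25, v(2.5) = 3.5.
T_6 = (Δs/2)·[v(s_0) + 2v(s_1) + ... + 2v(s_{5}) + v(s_6)].
Sum = -0.625.

-0.625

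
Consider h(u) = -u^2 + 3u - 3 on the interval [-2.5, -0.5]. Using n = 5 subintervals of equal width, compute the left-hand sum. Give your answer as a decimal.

Δu = (-0.5 − (-2.5))/5 = 0.4.
Left endpoints: -2.5, -2.1, -1.7, -1.3, -0.9.
h(-2.5) = -16.75, h(-2.1) = -13.71, h(-1.7) = -10.99, h(-1.3) = -8.59, h(-0.9) = -6.51.
Sum = Δu · [h(-2.5) + h(-2.1) + h(-1.7) + h(-1.3) + h(-0.9)].
Sum = -22.62.

-22.62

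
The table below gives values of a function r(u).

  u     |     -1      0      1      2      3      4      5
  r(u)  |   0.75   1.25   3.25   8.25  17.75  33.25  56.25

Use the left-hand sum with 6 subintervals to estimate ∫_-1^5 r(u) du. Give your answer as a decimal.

Δu = 1.
Sum = 1·[0.75 + 1.25 + 3.25 + 8.25 + 17.75 + 33.25] = 64.5.

64.5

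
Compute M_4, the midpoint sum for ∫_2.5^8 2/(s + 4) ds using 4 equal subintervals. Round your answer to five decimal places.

Δs = (8 − 2.5)/4 = 1.375.
Midpoints: 3.1875, 4.5625, 5.9375, 7.3125.
f(3.1875) = 32/115, f(4.5625) = 32/137, f(5.9375) = 32/159, f(7.3125) = 32/181.
Sum = Δs · [f(3.1875) + f(4.5625) + f(5.9375) + f(7.3125)].
Sum ≈ 1.22360.

1.22360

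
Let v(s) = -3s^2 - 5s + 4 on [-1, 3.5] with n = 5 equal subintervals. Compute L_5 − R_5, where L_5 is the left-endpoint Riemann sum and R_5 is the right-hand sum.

50.625

L_5 = -30.51.
R_5 = -81.135.
L_5 − R_5 = 50.625.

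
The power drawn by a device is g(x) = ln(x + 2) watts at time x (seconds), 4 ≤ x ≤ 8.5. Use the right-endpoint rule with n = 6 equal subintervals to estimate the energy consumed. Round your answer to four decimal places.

Δx = (8.5 − 4)/6 = 0.75.
Right endpoints: 4.75, 5.5, 6.25, 7, 7.75, 8.5.
g(4.75) ≈ 1.9095, g(5.5) ≈ 2.0149, g(6.25) ≈ 2.1102, g(7) ≈ 2.1972, g(7.75) ≈ 2.2773, g(8.5) ≈ 2.3514.
Sum = Δx · [g(4.75) + g(5.5) + g(6.25) + ...].
Sum ≈ 9.6454.

9.6454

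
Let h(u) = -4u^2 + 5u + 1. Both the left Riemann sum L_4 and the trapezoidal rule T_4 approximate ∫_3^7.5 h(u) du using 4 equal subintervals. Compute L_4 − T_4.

L_4 = -314.015625.
T_4 = -407.671875.
L_4 − T_4 = 93.65625.

93.65625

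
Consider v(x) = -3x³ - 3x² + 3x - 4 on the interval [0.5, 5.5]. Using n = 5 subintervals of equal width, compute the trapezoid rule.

Δx = (5.5 − 0.5)/5 = 1.
v(0.5) = -3.625, v(1.5) = -16.375, v(2.5) = -62.125, v(3.5) = -158.875, v(4.5) = -324.625, v(5.5) = -577.375.
T_5 = (Δx/2)·[v(x_0) + 2v(x_1) + ... + 2v(x_{4}) + v(x_5)].
Sum = -852.5.

-852.5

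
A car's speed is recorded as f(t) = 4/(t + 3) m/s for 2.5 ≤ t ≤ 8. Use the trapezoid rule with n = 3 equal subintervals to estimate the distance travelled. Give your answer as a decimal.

2.8

Δt = (8 − 2.5)/3 = 11/6.
f(2.5) = 8/11, f(13/3) = 6/11, f(37/6) = 24/55, f(8) = 4/11.
T_3 = (Δt/2)·[f(t_0) + 2f(t_1) + 2f(t_2) + f(t_3)].
Sum = 2.8.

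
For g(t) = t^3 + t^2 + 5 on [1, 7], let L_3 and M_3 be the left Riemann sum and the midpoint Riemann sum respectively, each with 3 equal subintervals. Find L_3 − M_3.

L_3 = 406.
M_3 = 718.
L_3 − M_3 = -312.

-312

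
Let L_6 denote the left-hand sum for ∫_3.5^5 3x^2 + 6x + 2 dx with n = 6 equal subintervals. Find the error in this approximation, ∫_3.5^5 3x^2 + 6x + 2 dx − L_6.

5.859375

Exact integral: ∫_3.5^5 f(x) dx = 123.375.
L_6 = 117.515625.
Error = 123.375 − 117.515625 = 5.859375.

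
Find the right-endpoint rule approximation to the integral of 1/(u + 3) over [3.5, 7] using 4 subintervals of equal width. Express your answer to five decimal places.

0.40810

Δu = (7 − 3.5)/4 = 0.875.
Right endpoints: 4.375, 5.25, 6.125, 7.
f(4.375) = 8/59, f(5.25) = 4/33, f(6.125) = 8/73, f(7) = 0.1.
Sum = Δu · [f(4.375) + f(5.25) + f(6.125) + f(7)].
Sum ≈ 0.40810.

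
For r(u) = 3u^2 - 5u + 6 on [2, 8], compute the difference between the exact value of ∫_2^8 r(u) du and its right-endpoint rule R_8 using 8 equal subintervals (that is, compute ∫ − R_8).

Exact integral: ∫_2^8 r(u) du = 390.
R_8 = 447.9375.
Error = 390 − 447.9375 = -57.9375.

-57.9375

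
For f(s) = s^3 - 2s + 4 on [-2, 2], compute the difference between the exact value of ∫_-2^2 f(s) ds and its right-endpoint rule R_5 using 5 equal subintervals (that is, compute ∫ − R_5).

Exact integral: ∫_-2^2 f(s) ds = 16.
R_5 = 19.2.
Error = 16 − 19.2 = -3.2.

-3.2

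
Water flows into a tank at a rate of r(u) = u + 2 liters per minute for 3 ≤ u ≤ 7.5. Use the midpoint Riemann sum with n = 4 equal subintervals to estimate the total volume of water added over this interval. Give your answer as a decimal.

Δu = (7.5 − 3)/4 = 1.125.
Midpoints: 3.5625, 4.6875, 5.8125, 6.9375.
r(3.5625) = 5.5625, r(4.6875) = 6.6875, r(5.8125) = 7.8125, r(6.9375) = 8.9375.
Sum = Δu · [r(3.5625) + r(4.6875) + r(5.8125) + r(6.9375)].
Sum = 32.625.

32.625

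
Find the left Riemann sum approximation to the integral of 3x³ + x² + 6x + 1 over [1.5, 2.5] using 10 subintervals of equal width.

40.2775

Δx = (2.5 − 1.5)/10 = 0.1.
Left endpoints: 1.5, 1.6, 1.7, 1.8, 1.9, 2, 2.1, 2.2, 2.3, 2.4.
f(1.5) = 22.375, f(1.6) = 25.448, f(1.7) = 28.829, f(1.8) = 32.536, f(1.9) = 36.587, f(2) = 41, f(2.1) = 45.793, f(2.2) = 50.984, f(2.3) = 56.591, f(2.4) = 62.632.
Sum = Δx · [f(1.5) + f(1.6) + f(1.7) + ...].
Sum = 40.2775.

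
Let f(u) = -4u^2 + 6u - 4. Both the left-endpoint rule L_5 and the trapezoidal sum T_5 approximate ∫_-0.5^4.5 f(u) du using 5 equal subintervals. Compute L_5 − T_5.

25

L_5 = -60.
T_5 = -85.
L_5 − T_5 = 25.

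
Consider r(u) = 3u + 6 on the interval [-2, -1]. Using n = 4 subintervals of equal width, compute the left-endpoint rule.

1.125

Δu = (-1 − (-2))/4 = 0.25.
Left endpoints: -2, -1.75, -1.5, -1.25.
r(-2) = 0, r(-1.75) = 0.75, r(-1.5) = 1.5, r(-1.25) = 2.25.
Sum = Δu · [r(-2) + r(-1.75) + r(-1.5) + r(-1.25)].
Sum = 1.125.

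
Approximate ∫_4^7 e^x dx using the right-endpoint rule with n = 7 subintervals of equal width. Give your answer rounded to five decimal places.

Δx = (7 − 4)/7 = 3/7.
Right endpoints: 31/7, 34/7, 37/7, 40/7, 43/7, 46/7, 7.
f(31/7) ≈ 83.81160, f(34/7) ≈ 128.65609, f(37/7) ≈ 197.49520, f(40/7) ≈ 303.16758, f(43/7) ≈ 465.38133, f(46/7) ≈ 714.38967, f(7) ≈ 1096.63316.
Sum = Δx · [f(31/7) + f(34/7) + f(37/7) + ...].
Sum ≈ 1281.22913.

1281.22913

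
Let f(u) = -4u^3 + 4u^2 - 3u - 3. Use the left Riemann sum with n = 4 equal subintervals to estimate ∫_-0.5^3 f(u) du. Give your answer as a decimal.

-36.55859375

Δu = (3 − (-0.5))/4 = 0.875.
Left endpoints: -0.5, 0.375, 1.25, 2.125.
f(-0.5) = 0, f(0.375) = -3.7734375, f(1.25) = -8.3125, f(2.125) = -29.6953125.
Sum = Δu · [f(-0.5) + f(0.375) + f(1.25) + f(2.125)].
Sum = -36.55859375.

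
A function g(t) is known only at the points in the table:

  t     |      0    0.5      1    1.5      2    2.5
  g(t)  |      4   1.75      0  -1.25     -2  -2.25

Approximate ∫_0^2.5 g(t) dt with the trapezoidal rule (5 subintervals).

Δt = 0.5.
T_5 = (0.5/2)·[4 + 2·1.75 + 2·0 + 2·(-1.25) + 2·(-2) + (-2.25)] = -0.3125.

-0.3125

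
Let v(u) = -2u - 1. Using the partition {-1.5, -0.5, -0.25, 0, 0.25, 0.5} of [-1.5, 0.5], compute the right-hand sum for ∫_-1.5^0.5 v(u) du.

-1.25

Subinterval widths: 1, 0.25, 0.25, 0.25, 0.25.
Right endpoints: -0.5, -0.25, 0, 0.25, 0.5.
v(-0.5) = 0, v(-0.25) = -0.5, v(0) = -1, v(0.25) = -1.5, v(0.5) = -2.
Sum = Σ Δu_i · v(u_i).
Sum = -1.25.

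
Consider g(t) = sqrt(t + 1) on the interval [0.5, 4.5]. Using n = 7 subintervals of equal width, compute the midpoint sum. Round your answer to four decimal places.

Δt = (4.5 − 0.5)/7 = 4/7.
Midpoints: 11/14, 19/14, 27/14, 2.5, 43/14, 51/14, 59/14.
g(11/14) ≈ 1.3363, g(19/14) ≈ 1.5353, g(27/14) ≈ 1.7113, g(2.5) ≈ 1.8708, g(43/14) ≈ 2.0178, g(51/14) ≈ 2.1547, g(59/14) ≈ 2.2835.
Sum = Δt · [g(11/14) + g(19/14) + g(27/14) + ...].
Sum ≈ 7.3770.

7.3770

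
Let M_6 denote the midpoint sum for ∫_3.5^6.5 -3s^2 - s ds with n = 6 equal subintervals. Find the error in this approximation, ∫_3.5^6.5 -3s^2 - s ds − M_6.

Exact integral: ∫_3.5^6.5 f(s) ds = -246.75.
M_6 = -246.5625.
Error = -246.75 − (-246.5625) = -0.1875.

-0.1875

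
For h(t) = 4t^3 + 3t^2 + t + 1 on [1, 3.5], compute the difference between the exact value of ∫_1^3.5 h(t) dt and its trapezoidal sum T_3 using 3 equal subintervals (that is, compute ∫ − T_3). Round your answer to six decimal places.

-8.680556

Exact integral: ∫_1^3.5 h(t) dt = 199.0625.
T_3 ≈ 207.74305556.
Error ≈ 199.0625 − 207.74305556 ≈ -8.680556.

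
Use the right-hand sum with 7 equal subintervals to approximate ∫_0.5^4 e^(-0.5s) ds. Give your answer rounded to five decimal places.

Δs = (4 − 0.5)/7 = 0.5.
Right endpoints: 1, 1.5, 2, 2.5, 3, 3.5, 4.
f(1) ≈ 0.60653, f(1.5) ≈ 0.47237, f(2) ≈ 0.36788, f(2.5) ≈ 0.28650, f(3) ≈ 0.22313, f(3.5) ≈ 0.17377, f(4) ≈ 0.13534.
Sum = Δs · [f(1) + f(1.5) + f(2) + ...].
Sum ≈ 1.13276.

1.13276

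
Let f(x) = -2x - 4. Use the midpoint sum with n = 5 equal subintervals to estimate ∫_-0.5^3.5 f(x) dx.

Δx = (3.5 − (-0.5))/5 = 0.8.
Midpoints: -0.1, 0.7, 1.5, 2.3, 3.1.
f(-0.1) = -3.8, f(0.7) = -5.4, f(1.5) = -7, f(2.3) = -8.6, f(3.1) = -10.2.
Sum = Δx · [f(-0.1) + f(0.7) + f(1.5) + f(2.3) + f(3.1)].
Sum = -28.

-28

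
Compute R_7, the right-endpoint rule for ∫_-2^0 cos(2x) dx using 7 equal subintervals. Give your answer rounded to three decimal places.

Δx = (0 − (-2))/7 = 2/7.
Right endpoints: -12/7, -10/7, -8/7, -6/7, -4/7, -2/7, 0.
f(-12/7) ≈ -0.959, f(-10/7) ≈ -0.960, f(-8/7) ≈ -0.656, f(-6/7) ≈ -0.143, f(-4/7) ≈ 0.415, f(-2/7) ≈ 0.841, f(0) ≈ 1.000.
Sum = Δx · [f(-12/7) + f(-10/7) + f(-8/7) + ...].
Sum ≈ -0.132.

-0.132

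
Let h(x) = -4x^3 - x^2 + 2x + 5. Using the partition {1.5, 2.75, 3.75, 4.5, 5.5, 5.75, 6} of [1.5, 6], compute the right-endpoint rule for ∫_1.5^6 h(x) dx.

Subinterval widths: 1.25, 1, 0.75, 1, 0.25, 0.25.
Right endpoints: 2.75, 3.75, 4.5, 5.5, 5.75, 6.
h(2.75) = -80.25, h(3.75) = -212.5, h(4.5) = -370.75, h(5.5) = -679.75, h(5.75) = -777, h(6) = -883.
Sum = Σ Δx_i · h(x_i).
Sum = -1685.625.

-1685.625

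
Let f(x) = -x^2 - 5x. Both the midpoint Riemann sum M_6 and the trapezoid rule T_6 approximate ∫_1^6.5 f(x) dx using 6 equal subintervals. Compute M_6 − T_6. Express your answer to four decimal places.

M_6 ≈ -193.948206.
T_6 ≈ -195.103588.
M_6 − T_6 ≈ 1.1554.

1.1554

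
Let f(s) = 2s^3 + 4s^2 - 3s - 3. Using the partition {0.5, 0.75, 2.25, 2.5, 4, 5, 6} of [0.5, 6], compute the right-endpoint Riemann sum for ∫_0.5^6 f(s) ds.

1213.3203125

Subinterval widths: 0.25, 1.5, 0.25, 1.5, 1, 1.
Right endpoints: 0.75, 2.25, 2.5, 4, 5, 6.
f(0.75) = -2.15625, f(2.25) = 33.28125, f(2.5) = 45.75, f(4) = 177, f(5) = 332, f(6) = 555.
Sum = Σ Δs_i · f(s_i).
Sum = 1213.3203125.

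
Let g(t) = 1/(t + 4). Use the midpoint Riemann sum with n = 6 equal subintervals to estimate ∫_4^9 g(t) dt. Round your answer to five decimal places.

0.48523

Δt = (9 − 4)/6 = 5/6.
Midpoints: 53/12, 5.25, 73/12, 83/12, 7.75, 103/12.
g(53/12) = 12/101, g(5.25) = 4/37, g(73/12) = 12/121, g(83/12) = 12/131, g(7.75) = 4/47, g(103/12) = 12/151.
Sum = Δt · [g(53/12) + g(5.25) + g(73/12) + ...].
Sum ≈ 0.48523.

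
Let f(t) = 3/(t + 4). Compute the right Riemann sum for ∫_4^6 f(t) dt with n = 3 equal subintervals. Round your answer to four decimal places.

Δt = (6 − 4)/3 = 2/3.
Right endpoints: 14/3, 16/3, 6.
f(14/3) = 9/26, f(16/3) = 9/28, f(6) = 0.3.
Sum = Δt · [f(14/3) + f(16/3) + f(6)].
Sum ≈ 0.6451.

0.6451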